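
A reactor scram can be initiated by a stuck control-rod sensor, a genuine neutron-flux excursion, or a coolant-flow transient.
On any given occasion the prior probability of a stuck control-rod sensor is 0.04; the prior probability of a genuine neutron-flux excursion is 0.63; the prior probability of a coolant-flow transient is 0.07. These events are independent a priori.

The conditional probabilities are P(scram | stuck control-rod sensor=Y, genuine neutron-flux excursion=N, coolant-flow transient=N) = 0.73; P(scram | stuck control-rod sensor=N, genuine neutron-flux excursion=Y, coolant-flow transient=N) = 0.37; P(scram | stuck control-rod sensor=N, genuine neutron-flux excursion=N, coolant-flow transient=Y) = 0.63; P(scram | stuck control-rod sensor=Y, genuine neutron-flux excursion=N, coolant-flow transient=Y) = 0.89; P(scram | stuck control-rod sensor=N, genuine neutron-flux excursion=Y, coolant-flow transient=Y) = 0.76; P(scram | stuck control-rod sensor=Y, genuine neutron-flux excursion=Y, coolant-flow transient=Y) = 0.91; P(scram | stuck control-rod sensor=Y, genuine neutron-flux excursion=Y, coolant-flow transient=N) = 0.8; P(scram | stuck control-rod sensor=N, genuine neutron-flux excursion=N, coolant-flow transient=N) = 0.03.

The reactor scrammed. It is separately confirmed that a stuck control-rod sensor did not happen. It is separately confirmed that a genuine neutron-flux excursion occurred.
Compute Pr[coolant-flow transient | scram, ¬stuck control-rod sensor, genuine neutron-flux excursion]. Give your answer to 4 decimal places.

Pr[coolant-flow transient | scram, ¬stuck control-rod sensor, genuine neutron-flux excursion] ≈ 0.1339

P(scram | ¬stuck control-rod sensor, genuine neutron-flux excursion) = 0.37·0.93 + 0.76·0.07 = 0.344100 + 0.053200 = 0.397300
Restricting to configurations with coolant-flow transient present: 0.76·0.07 = 0.053200.
So P(coolant-flow transient | scram, ¬stuck control-rod sensor, genuine neutron-flux excursion) = 0.053200/0.397300 ≈ 0.1339.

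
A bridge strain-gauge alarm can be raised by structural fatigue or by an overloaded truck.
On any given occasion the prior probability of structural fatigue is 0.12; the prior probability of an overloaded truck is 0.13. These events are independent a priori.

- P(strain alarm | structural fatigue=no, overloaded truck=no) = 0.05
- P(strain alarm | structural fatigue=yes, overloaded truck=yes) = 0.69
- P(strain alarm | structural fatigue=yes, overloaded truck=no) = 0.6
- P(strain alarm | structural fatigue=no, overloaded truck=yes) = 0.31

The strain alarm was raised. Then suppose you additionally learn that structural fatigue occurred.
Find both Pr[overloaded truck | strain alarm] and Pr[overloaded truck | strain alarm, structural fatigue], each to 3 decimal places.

P(strain alarm) = 0.05*0.88*0.87 + 0.31*0.88*0.13 + 0.6*0.12*0.87 + 0.69*0.12*0.13 = 0.038280 + 0.035464 + 0.062640 + 0.010764 = 0.147148
Restricting to configurations with overloaded truck present: 0.035464 + 0.010764 = 0.046228.
So P(overloaded truck | strain alarm) = 0.046228/0.147148 ≈ 0.314.

Now also conditioning on structural fatigue=true:
Numerator (weight on configurations with overloaded truck): 0.69·0.13 = 0.089700
Denominator P(strain alarm | structural fatigue): 0.6·0.87 + 0.69·0.13 = 0.611700
P(overloaded truck | strain alarm, structural fatigue) = 0.089700/0.611700 ≈ 0.147

Pr[overloaded truck | strain alarm] ≈ 0.314; Pr[overloaded truck | strain alarm, structural fatigue] ≈ 0.147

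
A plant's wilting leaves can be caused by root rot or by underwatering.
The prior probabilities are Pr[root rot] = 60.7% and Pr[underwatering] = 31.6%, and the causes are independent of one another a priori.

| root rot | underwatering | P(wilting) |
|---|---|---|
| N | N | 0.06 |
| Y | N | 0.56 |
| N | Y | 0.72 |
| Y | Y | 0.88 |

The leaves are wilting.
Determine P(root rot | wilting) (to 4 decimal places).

Weight on root rot=true, given the evidence: 0.232505 + 0.168795 = 0.401300
Normalizer over all consistent configurations: 0.06×0.393×0.684 + 0.72×0.393×0.316 + 0.56×0.607×0.684 + 0.88×0.607×0.316 = 0.506844
P(root rot | wilting) = 0.401300/0.506844 ≈ 0.7918

P(root rot | wilting) ≈ 0.7918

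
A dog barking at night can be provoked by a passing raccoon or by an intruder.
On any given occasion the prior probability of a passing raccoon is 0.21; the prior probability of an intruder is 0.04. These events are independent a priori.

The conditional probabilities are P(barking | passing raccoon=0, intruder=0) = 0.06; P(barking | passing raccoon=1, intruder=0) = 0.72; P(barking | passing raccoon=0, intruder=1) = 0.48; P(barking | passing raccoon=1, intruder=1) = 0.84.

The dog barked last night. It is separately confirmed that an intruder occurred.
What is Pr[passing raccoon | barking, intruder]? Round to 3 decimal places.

Pr[passing raccoon | barking, intruder] ≈ 0.317

P(barking | intruder) = 0.48·0.79 + 0.84·0.21 = 0.379200 + 0.176400 = 0.555600
Restricting to configurations with passing raccoon present: 0.84·0.21 = 0.176400.
So P(passing raccoon | barking, intruder) = 0.176400/0.555600 ≈ 0.317.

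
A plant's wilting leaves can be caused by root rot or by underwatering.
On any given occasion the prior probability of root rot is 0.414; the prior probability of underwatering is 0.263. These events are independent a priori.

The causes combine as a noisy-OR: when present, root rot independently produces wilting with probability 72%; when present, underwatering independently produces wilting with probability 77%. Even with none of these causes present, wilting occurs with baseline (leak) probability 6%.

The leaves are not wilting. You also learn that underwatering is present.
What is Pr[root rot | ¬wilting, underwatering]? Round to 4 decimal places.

Under noisy-OR, P(wilting | causes) = 1 − (1−0.06)·∏(1−qᵢ) over the active causes.
Sum P(¬wilting|·) weighted by the priors over both values of root rot:
  P(¬wilting | underwatering) = 0.2162·0.586 + 0.060536·0.414
        = 0.126693 + 0.025062 = 0.151755
The terms with root rot present sum to 0.025062, so
  P(root rot | ¬wilting, underwatering) = 0.025062 / 0.151755 ≈ 0.1651

Pr[root rot | ¬wilting, underwatering] ≈ 0.1651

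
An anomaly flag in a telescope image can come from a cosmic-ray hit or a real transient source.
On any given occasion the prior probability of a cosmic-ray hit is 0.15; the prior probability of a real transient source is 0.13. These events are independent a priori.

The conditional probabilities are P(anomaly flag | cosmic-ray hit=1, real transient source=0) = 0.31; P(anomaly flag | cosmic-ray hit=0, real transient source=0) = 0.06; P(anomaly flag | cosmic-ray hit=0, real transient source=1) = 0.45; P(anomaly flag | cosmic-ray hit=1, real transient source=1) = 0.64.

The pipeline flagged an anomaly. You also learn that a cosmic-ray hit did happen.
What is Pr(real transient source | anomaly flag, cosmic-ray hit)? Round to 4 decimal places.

P(anomaly flag | cosmic-ray hit) = 0.31×0.87 + 0.64×0.13 = 0.269700 + 0.083200 = 0.352900
Of this, 0.083200 comes from 0.64×0.13 (the real transient source=true cases).
So P(real transient source | anomaly flag, cosmic-ray hit) = 0.083200/0.352900 ≈ 0.2358.

Pr(real transient source | anomaly flag, cosmic-ray hit) ≈ 0.2358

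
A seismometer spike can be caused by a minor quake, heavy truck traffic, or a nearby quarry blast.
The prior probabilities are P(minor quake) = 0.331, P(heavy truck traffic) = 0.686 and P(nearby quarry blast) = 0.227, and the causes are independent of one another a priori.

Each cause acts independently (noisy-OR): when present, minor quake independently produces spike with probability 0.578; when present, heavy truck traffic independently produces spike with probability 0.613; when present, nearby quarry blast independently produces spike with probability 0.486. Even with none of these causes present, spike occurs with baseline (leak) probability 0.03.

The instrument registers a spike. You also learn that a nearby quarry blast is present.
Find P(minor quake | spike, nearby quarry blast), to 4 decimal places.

Under noisy-OR, P(spike | causes) = 1 − (1−0.03)·∏(1−qᵢ) over the active causes.
By total probability over the 4 (minor quake, heavy truck traffic) configurations:
  P(spike | nearby quarry blast) = 0.50142×0.669×0.314 + 0.80705×0.669×0.686 + 0.789599×0.331×0.314 + 0.918575×0.331×0.686
        = 0.105331 + 0.370383 + 0.082066 + 0.208577 = 0.766357
Configurations with minor quake contribute 0.290643, so
  P(minor quake | spike, nearby quarry blast) = 0.290643 / 0.766357 ≈ 0.3793

P(minor quake | spike, nearby quarry blast) ≈ 0.3793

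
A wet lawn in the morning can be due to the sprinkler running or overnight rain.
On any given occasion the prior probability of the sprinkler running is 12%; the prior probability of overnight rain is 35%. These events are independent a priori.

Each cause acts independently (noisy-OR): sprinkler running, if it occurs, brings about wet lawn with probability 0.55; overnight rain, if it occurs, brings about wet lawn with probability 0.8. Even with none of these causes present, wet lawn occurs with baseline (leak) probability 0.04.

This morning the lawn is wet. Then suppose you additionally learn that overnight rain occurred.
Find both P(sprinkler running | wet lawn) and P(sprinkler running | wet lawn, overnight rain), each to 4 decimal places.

Under noisy-OR, P(wet lawn | causes) = 1 − (1−0.04)·∏(1−qᵢ) over the active causes.
P(wet lawn) = 0.04·0.88·0.65 + 0.808·0.88·0.35 + 0.568·0.12·0.65 + 0.9136·0.12·0.35 = 0.022880 + 0.248864 + 0.044304 + 0.038371 = 0.354419
Restricting to configurations with sprinkler running present: 0.044304 + 0.038371 = 0.082675.
So P(sprinkler running | wet lawn) = 0.082675/0.354419 ≈ 0.2333.

Now also conditioning on overnight rain=true:
Sum P(wet lawn|·) weighted by the priors over both values of sprinkler running:
  P(wet lawn | overnight rain) = 0.808×0.88 + 0.9136×0.12
        = 0.711040 + 0.109632 = 0.820672
Keeping only the sprinkler running-present terms gives 0.109632, so
  P(sprinkler running | wet lawn, overnight rain) = 0.109632 / 0.820672 ≈ 0.1336

P(sprinkler running | wet lawn) ≈ 0.2333; P(sprinkler running | wet lawn, overnight rain) ≈ 0.1336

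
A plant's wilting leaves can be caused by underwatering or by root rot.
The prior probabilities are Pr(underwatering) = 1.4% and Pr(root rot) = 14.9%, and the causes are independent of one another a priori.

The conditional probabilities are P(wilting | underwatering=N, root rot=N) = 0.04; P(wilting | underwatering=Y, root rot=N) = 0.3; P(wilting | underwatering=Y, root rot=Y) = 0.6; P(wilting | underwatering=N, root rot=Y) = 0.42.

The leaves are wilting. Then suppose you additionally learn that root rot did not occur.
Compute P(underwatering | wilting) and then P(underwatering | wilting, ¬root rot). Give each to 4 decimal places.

Sum P(wilting|·) weighted by the priors over the 4 (underwatering, root rot) configurations:
  P(wilting) = 0.04*0.986*0.851 + 0.42*0.986*0.149 + 0.3*0.014*0.851 + 0.6*0.014*0.149
        = 0.033563 + 0.061704 + 0.003574 + 0.001252 = 0.100093
The terms with underwatering present sum to 0.004826, so
  P(underwatering | wilting) = 0.004826 / 0.100093 ≈ 0.0482

With the extra evidence:
For the numerator, keep only underwatering=true terms: 0.3*0.014 = 0.004200
Denominator P(wilting | ¬root rot): 0.04*0.986 + 0.3*0.014 = 0.043640
P(underwatering | wilting, ¬root rot) = 0.004200/0.043640 ≈ 0.0962
With root rot excluded, underwatering must carry more of the explanatory weight for the wilting.

P(underwatering | wilting) ≈ 0.0482; P(underwatering | wilting, ¬root rot) ≈ 0.0962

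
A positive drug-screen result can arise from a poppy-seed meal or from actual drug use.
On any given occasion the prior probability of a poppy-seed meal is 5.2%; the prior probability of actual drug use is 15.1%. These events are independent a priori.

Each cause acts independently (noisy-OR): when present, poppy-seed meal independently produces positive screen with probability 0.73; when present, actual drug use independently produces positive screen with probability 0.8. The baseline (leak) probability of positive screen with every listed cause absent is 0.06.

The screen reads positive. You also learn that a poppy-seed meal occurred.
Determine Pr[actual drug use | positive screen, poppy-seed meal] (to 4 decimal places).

Pr[actual drug use | positive screen, poppy-seed meal] ≈ 0.1845

Under noisy-OR, P(positive screen | causes) = 1 − (1−0.06)·∏(1−qᵢ) over the active causes.
By total probability over both values of actual drug use:
  P(positive screen | poppy-seed meal) = 0.7462·0.849 + 0.94924·0.151
        = 0.633524 + 0.143335 = 0.776859
Configurations with actual drug use contribute 0.143335, so
  P(actual drug use | positive screen, poppy-seed meal) = 0.143335 / 0.776859 ≈ 0.1845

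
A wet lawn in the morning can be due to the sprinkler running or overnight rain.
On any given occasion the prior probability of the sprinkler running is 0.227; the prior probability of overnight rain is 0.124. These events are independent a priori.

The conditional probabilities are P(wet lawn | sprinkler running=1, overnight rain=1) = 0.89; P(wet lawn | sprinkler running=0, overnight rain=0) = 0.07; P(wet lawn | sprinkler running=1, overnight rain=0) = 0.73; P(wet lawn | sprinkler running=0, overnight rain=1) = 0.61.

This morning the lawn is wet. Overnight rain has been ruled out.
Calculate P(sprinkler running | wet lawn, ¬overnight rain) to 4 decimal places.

Enumerate both values of sprinkler running and weight by the priors:
  P(wet lawn | ¬overnight rain) = 0.07·0.773 + 0.73·0.227
        = 0.054110 + 0.165710 = 0.219820
The terms with sprinkler running present sum to 0.165710, so
  P(sprinkler running | wet lawn, ¬overnight rain) = 0.165710 / 0.219820 ≈ 0.7538

P(sprinkler running | wet lawn, ¬overnight rain) ≈ 0.7538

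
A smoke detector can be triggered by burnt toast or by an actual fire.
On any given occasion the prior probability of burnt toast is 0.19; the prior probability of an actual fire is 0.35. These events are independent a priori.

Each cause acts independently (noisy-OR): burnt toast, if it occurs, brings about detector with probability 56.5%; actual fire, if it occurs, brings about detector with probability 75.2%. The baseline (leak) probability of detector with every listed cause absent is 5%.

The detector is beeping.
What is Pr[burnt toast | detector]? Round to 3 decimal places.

Pr[burnt toast | detector] ≈ 0.352

Under noisy-OR, P(detector | causes) = 1 − (1−0.05)·∏(1−qᵢ) over the active causes.
For the numerator, keep only burnt toast=true terms: 0.072464 + 0.059685 = 0.132149
Denominator P(detector): 0.05×0.81×0.65 + 0.7644×0.81×0.35 + 0.58675×0.19×0.65 + 0.897514×0.19×0.35 = 0.375181
Posterior = 0.132149 / 0.375181 ≈ 0.352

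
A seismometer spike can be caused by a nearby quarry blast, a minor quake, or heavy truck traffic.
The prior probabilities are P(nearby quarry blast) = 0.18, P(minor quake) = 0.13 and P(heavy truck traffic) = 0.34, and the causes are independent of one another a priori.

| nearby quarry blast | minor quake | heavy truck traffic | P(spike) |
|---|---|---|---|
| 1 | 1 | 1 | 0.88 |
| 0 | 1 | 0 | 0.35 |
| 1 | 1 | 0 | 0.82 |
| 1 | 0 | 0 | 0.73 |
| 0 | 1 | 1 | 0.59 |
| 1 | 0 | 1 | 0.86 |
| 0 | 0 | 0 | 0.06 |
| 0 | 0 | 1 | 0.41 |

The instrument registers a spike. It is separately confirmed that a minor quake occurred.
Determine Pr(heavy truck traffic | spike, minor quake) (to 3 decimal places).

P(spike | minor quake) = 0.35*0.82*0.66 + 0.59*0.82*0.34 + 0.82*0.18*0.66 + 0.88*0.18*0.34 = 0.189420 + 0.164492 + 0.097416 + 0.053856 = 0.505184
Restricting to configurations with heavy truck traffic present: 0.164492 + 0.053856 = 0.218348.
Hence the posterior is 0.218348/0.505184 ≈ 0.432.

Pr(heavy truck traffic | spike, minor quake) ≈ 0.432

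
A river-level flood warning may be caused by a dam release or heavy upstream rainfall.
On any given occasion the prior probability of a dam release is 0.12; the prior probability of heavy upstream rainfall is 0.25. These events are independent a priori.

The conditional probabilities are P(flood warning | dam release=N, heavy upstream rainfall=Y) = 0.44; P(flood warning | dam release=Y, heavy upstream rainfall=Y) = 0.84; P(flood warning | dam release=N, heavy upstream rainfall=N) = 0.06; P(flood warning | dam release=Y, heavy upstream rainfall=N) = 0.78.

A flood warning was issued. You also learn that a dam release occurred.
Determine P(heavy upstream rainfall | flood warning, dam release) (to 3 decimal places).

P(heavy upstream rainfall | flood warning, dam release) ≈ 0.264

Enumerate both values of heavy upstream rainfall and weight by the priors:
  P(flood warning | dam release) = 0.78×0.75 + 0.84×0.25
        = 0.585000 + 0.210000 = 0.795000
Keeping only the heavy upstream rainfall-present terms gives 0.210000, so
  P(heavy upstream rainfall | flood warning, dam release) = 0.210000 / 0.795000 ≈ 0.264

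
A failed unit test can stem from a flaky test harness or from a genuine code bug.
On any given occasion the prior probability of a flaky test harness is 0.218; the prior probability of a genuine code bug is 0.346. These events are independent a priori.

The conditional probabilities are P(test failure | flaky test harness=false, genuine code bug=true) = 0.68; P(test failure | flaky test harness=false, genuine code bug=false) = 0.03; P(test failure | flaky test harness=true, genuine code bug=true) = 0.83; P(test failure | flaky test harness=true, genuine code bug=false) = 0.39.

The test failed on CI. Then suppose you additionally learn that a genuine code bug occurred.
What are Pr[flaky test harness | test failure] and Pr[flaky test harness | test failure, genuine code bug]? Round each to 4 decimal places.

Pr[flaky test harness | test failure] ≈ 0.3723; Pr[flaky test harness | test failure, genuine code bug] ≈ 0.2539

Sum P(test failure|·) weighted by the priors over the 4 (flaky test harness, genuine code bug) configurations:
  P(test failure) = 0.03×0.782×0.654 + 0.68×0.782×0.346 + 0.39×0.218×0.654 + 0.83×0.218×0.346
        = 0.015343 + 0.183989 + 0.055603 + 0.062605 = 0.317540
The terms with flaky test harness present sum to 0.118208, so
  P(flaky test harness | test failure) = 0.118208 / 0.317540 ≈ 0.3723

Now also conditioning on genuine code bug=true:
Enumerate both values of flaky test harness and weight by the priors:
  P(test failure | genuine code bug) = 0.68×0.782 + 0.83×0.218
        = 0.531760 + 0.180940 = 0.712700
The terms with flaky test harness present sum to 0.180940, so
  P(flaky test harness | test failure, genuine code bug) = 0.180940 / 0.712700 ≈ 0.2539
The drop from 0.3723 to 0.2539 is the explaining-away (discounting) effect.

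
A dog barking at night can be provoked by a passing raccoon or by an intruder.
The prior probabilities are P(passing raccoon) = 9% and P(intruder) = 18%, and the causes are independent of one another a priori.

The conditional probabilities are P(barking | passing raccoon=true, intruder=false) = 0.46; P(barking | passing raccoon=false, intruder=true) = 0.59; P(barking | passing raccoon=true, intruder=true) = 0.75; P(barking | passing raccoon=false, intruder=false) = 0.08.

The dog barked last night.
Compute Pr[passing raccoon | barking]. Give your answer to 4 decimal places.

Numerator (weight on configurations with passing raccoon): 0.033948 + 0.012150 = 0.046098
Normalizer over all consistent configurations: 0.08·0.91·0.82 + 0.59·0.91·0.18 + 0.46·0.09·0.82 + 0.75·0.09·0.18 = 0.202436
P(passing raccoon | barking) = 0.046098/0.202436 ≈ 0.2277

Pr[passing raccoon | barking] ≈ 0.2277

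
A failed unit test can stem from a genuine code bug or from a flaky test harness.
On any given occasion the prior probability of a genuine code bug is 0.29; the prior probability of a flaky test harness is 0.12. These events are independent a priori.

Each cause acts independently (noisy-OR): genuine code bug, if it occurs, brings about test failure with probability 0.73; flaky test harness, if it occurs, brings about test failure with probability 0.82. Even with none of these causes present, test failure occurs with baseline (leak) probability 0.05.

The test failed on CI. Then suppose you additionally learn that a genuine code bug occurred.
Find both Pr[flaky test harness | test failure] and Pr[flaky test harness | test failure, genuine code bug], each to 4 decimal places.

Under noisy-OR, P(test failure | causes) = 1 − (1−0.05)·∏(1−qᵢ) over the active causes.
Numerator (weight on configurations with flaky test harness): 0.070631 + 0.033193 = 0.103824
Denominator P(test failure): 0.05·0.71·0.88 + 0.829·0.71·0.12 + 0.7435·0.29·0.88 + 0.95383·0.29·0.12 = 0.324805
P(flaky test harness | test failure) = 0.103824/0.324805 ≈ 0.3197

Now also conditioning on genuine code bug=true:
P(test failure | genuine code bug) = 0.7435*0.88 + 0.95383*0.12 = 0.654280 + 0.114460 = 0.768740
The flaky test harness-present share is 0.95383*0.12 = 0.114460.
P(flaky test harness | test failure, genuine code bug) = 0.114460 / 0.768740 ≈ 0.1489

Pr[flaky test harness | test failure] ≈ 0.3197; Pr[flaky test harness | test failure, genuine code bug] ≈ 0.1489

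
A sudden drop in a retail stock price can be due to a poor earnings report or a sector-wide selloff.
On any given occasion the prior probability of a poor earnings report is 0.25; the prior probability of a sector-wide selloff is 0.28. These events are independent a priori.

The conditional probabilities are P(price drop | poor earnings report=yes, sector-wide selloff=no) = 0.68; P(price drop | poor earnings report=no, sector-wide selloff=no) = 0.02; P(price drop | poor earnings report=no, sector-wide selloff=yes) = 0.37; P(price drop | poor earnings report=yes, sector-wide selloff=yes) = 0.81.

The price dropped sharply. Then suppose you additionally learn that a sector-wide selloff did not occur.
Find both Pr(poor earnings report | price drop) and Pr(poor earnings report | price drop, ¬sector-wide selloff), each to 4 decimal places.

Pr(poor earnings report | price drop) ≈ 0.6693; Pr(poor earnings report | price drop, ¬sector-wide selloff) ≈ 0.9189

Sum P(price drop|·) weighted by the priors over the 4 (poor earnings report, sector-wide selloff) configurations:
  P(price drop) = 0.02*0.75*0.72 + 0.37*0.75*0.28 + 0.68*0.25*0.72 + 0.81*0.25*0.28
        = 0.010800 + 0.077700 + 0.122400 + 0.056700 = 0.267600
The terms with poor earnings report present sum to 0.179100, so
  P(poor earnings report | price drop) = 0.179100 / 0.267600 ≈ 0.6693

Now condition on the additional information:
P(price drop | ¬sector-wide selloff) = 0.02*0.75 + 0.68*0.25 = 0.015000 + 0.170000 = 0.185000
Of this, 0.170000 comes from 0.68*0.25 (the poor earnings report=true cases).
So P(poor earnings report | price drop, ¬sector-wide selloff) = 0.170000/0.185000 ≈ 0.9189.
With sector-wide selloff excluded, poor earnings report must carry more of the explanatory weight for the price drop.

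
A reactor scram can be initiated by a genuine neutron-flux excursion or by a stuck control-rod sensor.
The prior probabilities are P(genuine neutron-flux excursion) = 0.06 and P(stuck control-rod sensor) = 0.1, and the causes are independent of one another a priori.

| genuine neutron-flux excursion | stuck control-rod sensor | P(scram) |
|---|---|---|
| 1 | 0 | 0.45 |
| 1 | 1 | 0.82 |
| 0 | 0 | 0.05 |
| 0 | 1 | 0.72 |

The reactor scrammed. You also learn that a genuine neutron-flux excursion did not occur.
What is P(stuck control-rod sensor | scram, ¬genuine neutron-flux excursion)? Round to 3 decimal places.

P(scram | ¬genuine neutron-flux excursion) = 0.05*0.9 + 0.72*0.1 = 0.045000 + 0.072000 = 0.117000
Restricting to configurations with stuck control-rod sensor present: 0.72*0.1 = 0.072000.
Hence the posterior is 0.072000/0.117000 ≈ 0.615.

P(stuck control-rod sensor | scram, ¬genuine neutron-flux excursion) ≈ 0.615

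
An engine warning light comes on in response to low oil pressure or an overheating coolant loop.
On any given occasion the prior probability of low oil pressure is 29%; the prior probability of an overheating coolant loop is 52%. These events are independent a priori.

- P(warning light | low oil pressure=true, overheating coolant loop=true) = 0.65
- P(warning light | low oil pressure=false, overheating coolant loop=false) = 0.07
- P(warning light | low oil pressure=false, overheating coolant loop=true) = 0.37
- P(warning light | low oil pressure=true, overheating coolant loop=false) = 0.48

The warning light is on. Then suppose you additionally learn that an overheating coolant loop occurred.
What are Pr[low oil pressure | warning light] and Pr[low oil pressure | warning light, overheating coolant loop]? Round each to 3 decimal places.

Enumerate the 4 (low oil pressure, overheating coolant loop) configurations and weight by the priors:
  P(warning light) = 0.07*0.71*0.48 + 0.37*0.71*0.52 + 0.48*0.29*0.48 + 0.65*0.29*0.52
        = 0.023856 + 0.136604 + 0.066816 + 0.098020 = 0.325296
The terms with low oil pressure present sum to 0.164836, so
  P(low oil pressure | warning light) = 0.164836 / 0.325296 ≈ 0.507

With the extra evidence:
Sum P(warning light|·) weighted by the priors over both values of low oil pressure:
  P(warning light | overheating coolant loop) = 0.37*0.71 + 0.65*0.29
        = 0.262700 + 0.188500 = 0.451200
Configurations with low oil pressure contribute 0.188500, so
  P(low oil pressure | warning light, overheating coolant loop) = 0.188500 / 0.451200 ≈ 0.418
This is intercausal reasoning (explaining away): once overheating coolant loop accounts for the warning light, low oil pressure becomes less likely.

Pr[low oil pressure | warning light] ≈ 0.507; Pr[low oil pressure | warning light, overheating coolant loop] ≈ 0.418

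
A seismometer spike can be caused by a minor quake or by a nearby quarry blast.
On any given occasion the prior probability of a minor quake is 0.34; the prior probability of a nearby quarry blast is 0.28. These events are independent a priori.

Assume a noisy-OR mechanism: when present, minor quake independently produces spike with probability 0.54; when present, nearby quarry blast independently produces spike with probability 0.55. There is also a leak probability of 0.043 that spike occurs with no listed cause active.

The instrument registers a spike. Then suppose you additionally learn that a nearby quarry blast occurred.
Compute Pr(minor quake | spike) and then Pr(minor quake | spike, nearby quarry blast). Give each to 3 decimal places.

Pr(minor quake | spike) ≈ 0.629; Pr(minor quake | spike, nearby quarry blast) ≈ 0.420

Under noisy-OR, P(spike | causes) = 1 − (1−0.043)·∏(1−qᵢ) over the active causes.
P(spike) = 0.043*0.66*0.72 + 0.56935*0.66*0.28 + 0.55978*0.34*0.72 + 0.801901*0.34*0.28 = 0.020434 + 0.105216 + 0.137034 + 0.076341 = 0.339025
Of this, 0.213375 comes from 0.137034 + 0.076341 (the minor quake=true cases).
So P(minor quake | spike) = 0.213375/0.339025 ≈ 0.629.

Now condition on the additional information:
For the numerator, keep only minor quake=true terms: 0.801901×0.34 = 0.272646
Denominator P(spike | nearby quarry blast): 0.56935×0.66 + 0.801901×0.34 = 0.648417
Posterior = 0.272646 / 0.648417 ≈ 0.420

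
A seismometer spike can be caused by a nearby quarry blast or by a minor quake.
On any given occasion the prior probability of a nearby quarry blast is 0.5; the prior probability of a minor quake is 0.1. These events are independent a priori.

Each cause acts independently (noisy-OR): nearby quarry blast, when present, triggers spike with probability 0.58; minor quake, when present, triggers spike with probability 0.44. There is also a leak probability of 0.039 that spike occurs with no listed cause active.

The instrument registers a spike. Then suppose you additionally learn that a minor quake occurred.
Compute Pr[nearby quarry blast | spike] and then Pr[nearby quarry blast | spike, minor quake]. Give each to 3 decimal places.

Pr[nearby quarry blast | spike] ≈ 0.883; Pr[nearby quarry blast | spike, minor quake] ≈ 0.626

Under noisy-OR, P(spike | causes) = 1 − (1−0.039)·∏(1−qᵢ) over the active causes.
Enumerate the 4 (nearby quarry blast, minor quake) configurations and weight by the priors:
  P(spike) = 0.039×0.5×0.9 + 0.46184×0.5×0.1 + 0.59638×0.5×0.9 + 0.773973×0.5×0.1
        = 0.017550 + 0.023092 + 0.268371 + 0.038699 = 0.347712
Configurations with nearby quarry blast contribute 0.307070, so
  P(nearby quarry blast | spike) = 0.307070 / 0.347712 ≈ 0.883

Now condition on the additional information:
P(spike | minor quake) = 0.46184×0.5 + 0.773973×0.5 = 0.230920 + 0.386987 = 0.617907
Restricting to configurations with nearby quarry blast present: 0.773973×0.5 = 0.386987.
So P(nearby quarry blast | spike, minor quake) = 0.386987/0.617907 ≈ 0.626.
Conditioning on minor quake lowers the posterior on nearby quarry blast: the classic explaining-away effect in a common-effect structure.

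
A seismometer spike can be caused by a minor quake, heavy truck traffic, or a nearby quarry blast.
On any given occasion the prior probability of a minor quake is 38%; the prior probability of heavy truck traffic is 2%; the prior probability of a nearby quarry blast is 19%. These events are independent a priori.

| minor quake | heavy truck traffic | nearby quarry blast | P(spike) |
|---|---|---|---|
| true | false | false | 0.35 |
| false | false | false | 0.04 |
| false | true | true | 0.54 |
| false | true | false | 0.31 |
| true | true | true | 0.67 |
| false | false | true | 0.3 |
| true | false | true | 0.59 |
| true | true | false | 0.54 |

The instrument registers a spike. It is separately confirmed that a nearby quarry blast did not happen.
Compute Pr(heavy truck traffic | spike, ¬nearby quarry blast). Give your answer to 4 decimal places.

Pr(heavy truck traffic | spike, ¬nearby quarry blast) ≈ 0.0489

For the numerator, keep only heavy truck traffic=true terms: 0.003844 + 0.004104 = 0.007948
The normalizing constant is 0.04×0.62×0.98 + 0.31×0.62×0.02 + 0.35×0.38×0.98 + 0.54×0.38×0.02 = 0.162592
Posterior = 0.007948 / 0.162592 ≈ 0.0489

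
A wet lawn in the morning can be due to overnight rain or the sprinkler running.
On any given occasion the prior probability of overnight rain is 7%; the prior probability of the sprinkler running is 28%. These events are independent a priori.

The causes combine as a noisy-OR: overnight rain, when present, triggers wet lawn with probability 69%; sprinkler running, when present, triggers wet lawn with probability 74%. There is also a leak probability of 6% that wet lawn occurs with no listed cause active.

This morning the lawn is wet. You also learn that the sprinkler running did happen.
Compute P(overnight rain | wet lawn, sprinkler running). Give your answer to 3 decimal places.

P(overnight rain | wet lawn, sprinkler running) ≈ 0.084

Under noisy-OR, P(wet lawn | causes) = 1 − (1−0.06)·∏(1−qᵢ) over the active causes.
Numerator (weight on configurations with overnight rain): 0.924236·0.07 = 0.064697
Normalizer over all consistent configurations: 0.7556·0.93 + 0.924236·0.07 = 0.767405
Posterior = 0.064697 / 0.767405 ≈ 0.084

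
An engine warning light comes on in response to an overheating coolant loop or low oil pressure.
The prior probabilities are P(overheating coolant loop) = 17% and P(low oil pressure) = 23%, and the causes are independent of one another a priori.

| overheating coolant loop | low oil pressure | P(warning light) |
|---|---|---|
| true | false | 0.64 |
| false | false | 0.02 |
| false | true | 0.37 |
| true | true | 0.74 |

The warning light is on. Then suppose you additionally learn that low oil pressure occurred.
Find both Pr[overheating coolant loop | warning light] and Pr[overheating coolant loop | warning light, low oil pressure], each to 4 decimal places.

Weight on overheating coolant loop=true, given the evidence: 0.083776 + 0.028934 = 0.112710
The normalizing constant is 0.02×0.83×0.77 + 0.37×0.83×0.23 + 0.64×0.17×0.77 + 0.74×0.17×0.23 = 0.196125
P(overheating coolant loop | warning light) = 0.112710/0.196125 ≈ 0.5747

Now condition on the additional information:
P(warning light | low oil pressure) = 0.37·0.83 + 0.74·0.17 = 0.307100 + 0.125800 = 0.432900
Of this, 0.125800 comes from 0.74·0.17 (the overheating coolant loop=true cases).
So P(overheating coolant loop | warning light, low oil pressure) = 0.125800/0.432900 ≈ 0.2906.
This is intercausal reasoning (explaining away): once low oil pressure accounts for the warning light, overheating coolant loop becomes less likely.

Pr[overheating coolant loop | warning light] ≈ 0.5747; Pr[overheating coolant loop | warning light, low oil pressure] ≈ 0.2906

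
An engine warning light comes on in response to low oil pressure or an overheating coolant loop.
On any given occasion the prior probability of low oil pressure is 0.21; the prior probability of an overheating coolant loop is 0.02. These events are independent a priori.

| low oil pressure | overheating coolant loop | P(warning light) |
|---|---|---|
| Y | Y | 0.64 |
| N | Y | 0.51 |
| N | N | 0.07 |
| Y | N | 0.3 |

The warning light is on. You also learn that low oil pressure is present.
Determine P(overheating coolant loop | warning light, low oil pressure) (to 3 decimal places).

P(overheating coolant loop | warning light, low oil pressure) ≈ 0.042

By total probability over both values of overheating coolant loop:
  P(warning light | low oil pressure) = 0.3×0.98 + 0.64×0.02
        = 0.294000 + 0.012800 = 0.306800
Keeping only the overheating coolant loop-present terms gives 0.012800, so
  P(overheating coolant loop | warning light, low oil pressure) = 0.012800 / 0.306800 ≈ 0.042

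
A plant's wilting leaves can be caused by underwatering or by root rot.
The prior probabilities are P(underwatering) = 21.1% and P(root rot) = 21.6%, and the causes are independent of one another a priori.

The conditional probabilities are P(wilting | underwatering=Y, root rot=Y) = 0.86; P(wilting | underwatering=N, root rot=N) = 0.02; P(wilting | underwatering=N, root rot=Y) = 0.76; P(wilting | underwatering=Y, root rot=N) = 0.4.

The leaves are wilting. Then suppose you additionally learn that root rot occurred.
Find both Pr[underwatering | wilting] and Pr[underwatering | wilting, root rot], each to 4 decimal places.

Pr[underwatering | wilting] ≈ 0.4261; Pr[underwatering | wilting, root rot] ≈ 0.2323

P(wilting) = 0.02*0.789*0.784 + 0.76*0.789*0.216 + 0.4*0.211*0.784 + 0.86*0.211*0.216 = 0.012372 + 0.129522 + 0.066170 + 0.039195 = 0.247259
The underwatering-present share is 0.066170 + 0.039195 = 0.105365.
So P(underwatering | wilting) = 0.105365/0.247259 ≈ 0.4261.

Now also conditioning on root rot=true:
Weight on underwatering=true, given the evidence: 0.86·0.211 = 0.181460
Normalizer over all consistent configurations: 0.76·0.789 + 0.86·0.211 = 0.781100
Posterior = 0.181460 / 0.781100 ≈ 0.2323
— root rot explains away the evidence for underwatering.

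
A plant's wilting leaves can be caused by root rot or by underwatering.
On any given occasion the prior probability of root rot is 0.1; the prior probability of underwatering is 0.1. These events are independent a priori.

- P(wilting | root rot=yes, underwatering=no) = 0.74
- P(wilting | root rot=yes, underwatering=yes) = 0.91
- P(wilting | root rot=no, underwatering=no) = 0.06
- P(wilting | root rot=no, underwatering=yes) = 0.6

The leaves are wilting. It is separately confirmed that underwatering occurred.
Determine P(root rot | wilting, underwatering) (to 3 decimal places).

Sum P(wilting|·) weighted by the priors over both values of root rot:
  P(wilting | underwatering) = 0.6×0.9 + 0.91×0.1
        = 0.540000 + 0.091000 = 0.631000
Keeping only the root rot-present terms gives 0.091000, so
  P(root rot | wilting, underwatering) = 0.091000 / 0.631000 ≈ 0.144

P(root rot | wilting, underwatering) ≈ 0.144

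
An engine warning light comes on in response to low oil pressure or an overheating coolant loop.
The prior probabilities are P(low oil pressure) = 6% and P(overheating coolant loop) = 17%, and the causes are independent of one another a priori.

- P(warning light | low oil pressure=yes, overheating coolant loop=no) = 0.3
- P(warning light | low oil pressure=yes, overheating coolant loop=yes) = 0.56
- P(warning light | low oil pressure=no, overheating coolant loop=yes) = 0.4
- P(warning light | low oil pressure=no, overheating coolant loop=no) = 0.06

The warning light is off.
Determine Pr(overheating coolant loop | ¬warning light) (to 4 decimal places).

Pr(overheating coolant loop | ¬warning light) ≈ 0.1155

For the numerator, keep only overheating coolant loop=true terms: 0.095880 + 0.004488 = 0.100368
Normalizer over all consistent configurations: 0.94*0.94*0.83 + 0.6*0.94*0.17 + 0.7*0.06*0.83 + 0.44*0.06*0.17 = 0.868616
Posterior = 0.100368 / 0.868616 ≈ 0.1155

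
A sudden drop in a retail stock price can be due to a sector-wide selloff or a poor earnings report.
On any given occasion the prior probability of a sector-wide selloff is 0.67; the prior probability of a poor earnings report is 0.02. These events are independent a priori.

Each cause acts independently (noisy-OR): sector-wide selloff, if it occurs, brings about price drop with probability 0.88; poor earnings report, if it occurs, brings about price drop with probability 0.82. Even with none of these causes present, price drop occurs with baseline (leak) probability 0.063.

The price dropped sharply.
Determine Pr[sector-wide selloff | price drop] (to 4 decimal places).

Pr[sector-wide selloff | price drop] ≈ 0.9584

Under noisy-OR, P(price drop | causes) = 1 − (1−0.063)·∏(1−qᵢ) over the active causes.
By total probability over the 4 (sector-wide selloff, poor earnings report) configurations:
  P(price drop) = 0.063·0.33·0.98 + 0.83134·0.33·0.02 + 0.88756·0.67·0.98 + 0.979761·0.67·0.02
        = 0.020374 + 0.005487 + 0.582772 + 0.013129 = 0.621762
The terms with sector-wide selloff present sum to 0.595901, so
  P(sector-wide selloff | price drop) = 0.595901 / 0.621762 ≈ 0.9584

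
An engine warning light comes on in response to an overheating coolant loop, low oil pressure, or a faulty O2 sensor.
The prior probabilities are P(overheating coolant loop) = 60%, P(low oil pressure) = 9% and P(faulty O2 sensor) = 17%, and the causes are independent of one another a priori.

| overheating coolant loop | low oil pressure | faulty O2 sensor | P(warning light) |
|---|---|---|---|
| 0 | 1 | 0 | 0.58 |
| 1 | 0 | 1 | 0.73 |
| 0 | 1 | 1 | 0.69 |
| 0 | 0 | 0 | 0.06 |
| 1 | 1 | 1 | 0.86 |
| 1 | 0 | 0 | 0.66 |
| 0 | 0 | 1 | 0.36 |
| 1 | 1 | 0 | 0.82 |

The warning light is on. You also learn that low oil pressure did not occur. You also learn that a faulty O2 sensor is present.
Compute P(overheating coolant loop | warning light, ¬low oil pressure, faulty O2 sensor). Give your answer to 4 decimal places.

Enumerate both values of overheating coolant loop and weight by the priors:
  P(warning light | ¬low oil pressure, faulty O2 sensor) = 0.36·0.4 + 0.73·0.6
        = 0.144000 + 0.438000 = 0.582000
Keeping only the overheating coolant loop-present terms gives 0.438000, so
  P(overheating coolant loop | warning light, ¬low oil pressure, faulty O2 sensor) = 0.438000 / 0.582000 ≈ 0.7526

P(overheating coolant loop | warning light, ¬low oil pressure, faulty O2 sensor) ≈ 0.7526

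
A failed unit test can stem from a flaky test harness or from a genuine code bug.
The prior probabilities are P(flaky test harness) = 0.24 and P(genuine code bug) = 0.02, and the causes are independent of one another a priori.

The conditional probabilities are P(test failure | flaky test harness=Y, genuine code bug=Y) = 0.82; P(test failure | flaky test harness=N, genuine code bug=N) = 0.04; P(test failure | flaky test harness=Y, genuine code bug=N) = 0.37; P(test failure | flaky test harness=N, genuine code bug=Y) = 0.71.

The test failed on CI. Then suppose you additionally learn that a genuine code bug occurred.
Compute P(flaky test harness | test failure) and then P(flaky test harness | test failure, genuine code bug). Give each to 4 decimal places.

P(flaky test harness | test failure) ≈ 0.6915; P(flaky test harness | test failure, genuine code bug) ≈ 0.2672

Numerator (weight on configurations with flaky test harness): 0.087024 + 0.003936 = 0.090960
The normalizing constant is 0.04×0.76×0.98 + 0.71×0.76×0.02 + 0.37×0.24×0.98 + 0.82×0.24×0.02 = 0.131544
Posterior = 0.090960 / 0.131544 ≈ 0.6915

With the extra evidence:
P(test failure | genuine code bug) = 0.71*0.76 + 0.82*0.24 = 0.539600 + 0.196800 = 0.736400
Restricting to configurations with flaky test harness present: 0.82*0.24 = 0.196800.
P(flaky test harness | test failure, genuine code bug) = 0.196800 / 0.736400 ≈ 0.2672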